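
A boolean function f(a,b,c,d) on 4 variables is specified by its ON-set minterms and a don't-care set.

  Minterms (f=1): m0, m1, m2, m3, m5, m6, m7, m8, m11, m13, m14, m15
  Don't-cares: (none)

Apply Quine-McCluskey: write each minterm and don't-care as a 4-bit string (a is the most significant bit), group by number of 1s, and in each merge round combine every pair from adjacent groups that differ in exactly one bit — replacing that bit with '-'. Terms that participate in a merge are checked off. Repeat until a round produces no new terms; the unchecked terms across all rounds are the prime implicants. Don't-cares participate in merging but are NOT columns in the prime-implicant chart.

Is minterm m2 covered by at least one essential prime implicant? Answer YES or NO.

size-2^0 implicants → 0000(✓)  0001(✓)  0010(✓)  0011(✓)  0101(✓)  0110(✓)  0111(✓)  1000(✓)  1011(✓)  1101(✓)  1110(✓)  1111(✓)
size-2^1 implicants → -000  -011(✓)  -101(✓)  -110(✓)  -111(✓)  0-01(✓)  0-10(✓)  0-11(✓)  00-0(✓)  00-1(✓)  000-(✓)  001-(✓)  01-1(✓)  011-(✓)  1-11(✓)  11-1(✓)  111-(✓)
size-2^2 implicants → --11  -1-1  -11-  0--1  0-1-  00--
Unchecked terms (primes): --11, -000, -1-1, -11-, 0--1, 0-1-, 00--
Minterm coverage:
  m0 ⊆ -000,00--
  m1 ⊆ 0--1,00--
  m2 ⊆ 0-1-,00--
  m3 ⊆ --11,0--1,0-1-,00--
  m5 ⊆ -1-1,0--1
  m6 ⊆ -11-,0-1-
  m7 ⊆ --11,-1-1,-11-,0--1,0-1-
  m8 ⊆ -000 [E]
  m11 ⊆ --11 [E]
  m13 ⊆ -1-1 [E]
  m14 ⊆ -11- [E]
  m15 ⊆ --11,-1-1,-11-
E = {--11, -000, -1-1, -11-}

NO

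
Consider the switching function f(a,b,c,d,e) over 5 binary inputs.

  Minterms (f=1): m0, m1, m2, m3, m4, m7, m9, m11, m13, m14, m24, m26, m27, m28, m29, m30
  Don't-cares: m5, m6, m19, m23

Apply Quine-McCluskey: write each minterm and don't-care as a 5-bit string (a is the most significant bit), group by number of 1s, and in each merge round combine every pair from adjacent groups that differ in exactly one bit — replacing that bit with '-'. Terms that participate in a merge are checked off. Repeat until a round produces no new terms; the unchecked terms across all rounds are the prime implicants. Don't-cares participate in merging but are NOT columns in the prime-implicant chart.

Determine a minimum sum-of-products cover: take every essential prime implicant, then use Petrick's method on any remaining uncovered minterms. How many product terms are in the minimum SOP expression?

6

Round 0: 00000✓ 00001✓ 00010✓ 00011✓ 00100✓ 00101✓ 00110✓ 00111✓ 01001✓ 01011✓ 01101✓ 01110✓ 10011✓ 10111✓ 11000✓ 11010✓ 11011✓ 11100✓ 11101✓ 11110✓
Round 1: -0011✓ -0111✓ -1011✓ -1101 -1110 0-001✓ 0-011✓ 0-101✓ 0-110 00-00✓ 00-01✓ 00-10✓ 00-11✓ 000-0✓ 000-1✓ 0000-✓ 0001-✓ 001-0✓ 001-1✓ 0010-✓ 0011-✓ 01-01✓ 010-1✓ 1-011✓ 10-11✓ 11-00✓ 11-10✓ 110-0✓ 1101- 111-0✓ 1110-
Round 2: --011 -0-11 0--01 0-0-1 00--0✓ 00--1✓ 00-0-✓ 00-1-✓ 000--✓ 001--✓ 11--0
Round 3: 00---
PIs = {--011, -0-11, -1101, -1110, 0--01, 0-0-1, 0-110, 00---, 11--0, 1101-, 1110-}
Coverage chart:
  m0: 00--- ←essential
  m1: 0--01,0-0-1,00---
  m2: 00--- ←essential
  m3: --011,-0-11,0-0-1,00---
  m4: 00--- ←essential
  m7: -0-11,00---
  m9: 0--01,0-0-1
  m11: --011,0-0-1
  m13: -1101,0--01
  m14: -1110,0-110
  m24: 11--0 ←essential
  m26: 11--0,1101-
  m27: --011,1101-
  m28: 11--0,1110-
  m29: -1101,1110-
  m30: -1110,11--0
Essential: 00---, 11--0
Petrick residual → --011, -1101, -1110, 0--01
Min cover (6 terms): c'de + bcd'e + bcde' + a'd'e + a'b' + abe'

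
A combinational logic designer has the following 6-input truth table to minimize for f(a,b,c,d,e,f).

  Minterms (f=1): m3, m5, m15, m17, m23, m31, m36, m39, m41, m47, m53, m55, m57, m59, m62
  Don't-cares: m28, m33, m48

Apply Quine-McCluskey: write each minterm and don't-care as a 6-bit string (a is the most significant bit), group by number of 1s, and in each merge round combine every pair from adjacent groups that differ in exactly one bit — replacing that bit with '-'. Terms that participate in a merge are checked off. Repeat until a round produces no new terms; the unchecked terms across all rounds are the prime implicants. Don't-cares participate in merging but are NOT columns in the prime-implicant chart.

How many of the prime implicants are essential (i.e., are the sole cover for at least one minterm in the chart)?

Round 0: 000011 000101 001111✓ 010001 010111✓ 011100 011111✓ 100001✓ 100100 100111✓ 101001✓ 101111✓ 110000 110101✓ 110111✓ 111001✓ 111011✓ 111110
Round 1: -01111 -10111 0-1111 01-111 1-0111 1-1001 10-001 10-111 1101-1 1110-1
PIs = {-01111, -10111, 0-1111, 000011, 000101, 01-111, 010001, 011100, 1-0111, 1-1001, 10-001, 10-111, 100100, 110000, 1101-1, 1110-1, 111110}
Coverage chart:
  m3: 000011 ←essential
  m5: 000101 ←essential
  m15: -01111,0-1111
  m17: 010001 ←essential
  m23: -10111,01-111
  m31: 0-1111,01-111
  m36: 100100 ←essential
  m39: 1-0111,10-111
  m41: 1-1001,10-001
  m47: -01111,10-111
  m53: 1101-1 ←essential
  m55: -10111,1-0111,1101-1
  m57: 1-1001,1110-1
  m59: 1110-1 ←essential
  m62: 111110 ←essential
Essential: 000011, 000101, 010001, 100100, 1101-1, 1110-1, 111110

7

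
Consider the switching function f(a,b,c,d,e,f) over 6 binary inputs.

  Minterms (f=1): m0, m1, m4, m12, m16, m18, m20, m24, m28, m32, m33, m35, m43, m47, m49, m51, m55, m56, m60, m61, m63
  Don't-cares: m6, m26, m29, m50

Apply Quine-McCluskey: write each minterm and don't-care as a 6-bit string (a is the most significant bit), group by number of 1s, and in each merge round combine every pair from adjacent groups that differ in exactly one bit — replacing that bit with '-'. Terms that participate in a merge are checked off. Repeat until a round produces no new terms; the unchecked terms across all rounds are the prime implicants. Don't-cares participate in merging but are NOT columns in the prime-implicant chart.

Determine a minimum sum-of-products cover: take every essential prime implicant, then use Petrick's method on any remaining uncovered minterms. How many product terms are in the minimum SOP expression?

8

size-2^0 implicants → 000000(✓)  000001(✓)  000100(✓)  000110(✓)  001100(✓)  010000(✓)  010010(✓)  010100(✓)  011000(✓)  011010(✓)  011100(✓)  011101(✓)  100000(✓)  100001(✓)  100011(✓)  101011(✓)  101111(✓)  110001(✓)  110010(✓)  110011(✓)  110111(✓)  111000(✓)  111100(✓)  111101(✓)  111111(✓)
size-2^1 implicants → -00000(✓)  -00001(✓)  -10010  -11000(✓)  -11100(✓)  -11101(✓)  0-0000(✓)  0-0100(✓)  0-1100(✓)  00-100(✓)  000-00(✓)  00000-(✓)  0001-0  01-000(✓)  01-010(✓)  01-100(✓)  010-00(✓)  0100-0(✓)  011-00(✓)  0110-0(✓)  01110-(✓)  1-0001(✓)  1-0011(✓)  1-1111  10-011  1000-1(✓)  10000-(✓)  101-11  11-111  110-11  1100-1(✓)  11001-  111-00(✓)  1111-1  11110-(✓)
size-2^2 implicants → -0000-  -11-00  -1110-  0--100  0-0-00  01--00  01-0-0  1-00-1
Unchecked terms (primes): -0000-, -10010, -11-00, -1110-, 0--100, 0-0-00, 0001-0, 01--00, 01-0-0, 1-00-1, 1-1111, 10-011, 101-11, 11-111, 110-11, 11001-, 1111-1
Minterm coverage:
  m0 ⊆ -0000-,0-0-00
  m1 ⊆ -0000- [E]
  m4 ⊆ 0--100,0-0-00,0001-0
  m12 ⊆ 0--100 [E]
  m16 ⊆ 0-0-00,01--00,01-0-0
  m18 ⊆ -10010,01-0-0
  m20 ⊆ 0--100,0-0-00,01--00
  m24 ⊆ -11-00,01--00,01-0-0
  m28 ⊆ -11-00,-1110-,0--100,01--00
  m32 ⊆ -0000- [E]
  m33 ⊆ -0000-,1-00-1
  m35 ⊆ 1-00-1,10-011
  m43 ⊆ 10-011,101-11
  m47 ⊆ 1-1111,101-11
  m49 ⊆ 1-00-1 [E]
  m51 ⊆ 1-00-1,110-11,11001-
  m55 ⊆ 11-111,110-11
  m56 ⊆ -11-00 [E]
  m60 ⊆ -11-00,-1110-
  m61 ⊆ -1110-,1111-1
  m63 ⊆ 1-1111,11-111,1111-1
E = {-0000-, -11-00, 0--100, 1-00-1}
Petrick residual → -1110-, 01-0-0, 101-11, 11-111
Cover = b'c'd'e' + bce'f' + bcde' + a'de'f' + a'bd'f' + ac'd'f + ab'cef + abdef  |cover|=8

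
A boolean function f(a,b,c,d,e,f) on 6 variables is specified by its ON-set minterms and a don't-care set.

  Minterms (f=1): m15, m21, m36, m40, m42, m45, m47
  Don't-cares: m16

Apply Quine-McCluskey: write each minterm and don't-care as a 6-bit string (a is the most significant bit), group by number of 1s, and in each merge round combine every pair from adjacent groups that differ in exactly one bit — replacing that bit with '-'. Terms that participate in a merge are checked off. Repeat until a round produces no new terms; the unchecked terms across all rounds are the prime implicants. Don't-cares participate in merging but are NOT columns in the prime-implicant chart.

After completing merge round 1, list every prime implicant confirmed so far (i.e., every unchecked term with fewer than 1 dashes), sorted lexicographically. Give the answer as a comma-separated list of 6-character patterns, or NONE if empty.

Round 0: 001111✓ 010000 010101 100100 101000✓ 101010✓ 101101✓ 101111✓
Round 1: -01111 1010-0 1011-1
PIs = {-01111, 010000, 010101, 100100, 1010-0, 1011-1}

010000, 010101, 100100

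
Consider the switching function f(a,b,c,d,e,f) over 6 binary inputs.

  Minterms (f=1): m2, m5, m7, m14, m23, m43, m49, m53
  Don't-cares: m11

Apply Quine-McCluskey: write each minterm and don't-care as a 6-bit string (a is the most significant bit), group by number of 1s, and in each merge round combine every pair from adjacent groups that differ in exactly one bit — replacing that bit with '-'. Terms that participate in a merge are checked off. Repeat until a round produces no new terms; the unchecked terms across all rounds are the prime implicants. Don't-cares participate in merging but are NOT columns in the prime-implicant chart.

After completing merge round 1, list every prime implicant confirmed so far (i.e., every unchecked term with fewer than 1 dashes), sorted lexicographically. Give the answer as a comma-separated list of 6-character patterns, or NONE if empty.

000010, 001110

Round 0: 000010 000101✓ 000111✓ 001011✓ 001110 010111✓ 101011✓ 110001✓ 110101✓
Round 1: -01011 0-0111 0001-1 110-01
PIs = {-01011, 0-0111, 000010, 0001-1, 001110, 110-01}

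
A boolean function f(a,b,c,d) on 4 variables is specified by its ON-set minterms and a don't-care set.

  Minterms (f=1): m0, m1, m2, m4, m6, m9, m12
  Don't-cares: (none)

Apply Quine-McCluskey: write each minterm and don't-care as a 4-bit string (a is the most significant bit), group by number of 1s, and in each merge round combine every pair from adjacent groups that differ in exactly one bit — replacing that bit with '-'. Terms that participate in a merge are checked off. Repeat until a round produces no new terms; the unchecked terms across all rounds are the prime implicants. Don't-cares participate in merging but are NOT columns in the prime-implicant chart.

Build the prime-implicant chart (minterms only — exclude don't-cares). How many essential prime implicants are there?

size-2^0 implicants → 0000(✓)  0001(✓)  0010(✓)  0100(✓)  0110(✓)  1001(✓)  1100(✓)
size-2^1 implicants → -001  -100  0-00(✓)  0-10(✓)  00-0(✓)  000-  01-0(✓)
size-2^2 implicants → 0--0
Unchecked terms (primes): -001, -100, 0--0, 000-
Minterm coverage:
  m0 ⊆ 0--0,000-
  m1 ⊆ -001,000-
  m2 ⊆ 0--0 [E]
  m4 ⊆ -100,0--0
  m6 ⊆ 0--0 [E]
  m9 ⊆ -001 [E]
  m12 ⊆ -100 [E]
E = {-001, -100, 0--0}

3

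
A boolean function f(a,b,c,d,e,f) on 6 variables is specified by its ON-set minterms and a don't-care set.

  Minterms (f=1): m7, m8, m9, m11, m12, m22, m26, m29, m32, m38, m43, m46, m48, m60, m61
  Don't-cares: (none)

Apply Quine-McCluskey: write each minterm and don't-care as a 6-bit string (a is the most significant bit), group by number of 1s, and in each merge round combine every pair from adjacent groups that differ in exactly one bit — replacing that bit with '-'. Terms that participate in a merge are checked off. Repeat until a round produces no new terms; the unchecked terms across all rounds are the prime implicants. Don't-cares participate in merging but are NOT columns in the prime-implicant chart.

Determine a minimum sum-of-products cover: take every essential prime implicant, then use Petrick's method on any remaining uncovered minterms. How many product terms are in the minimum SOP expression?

size-2^0 implicants → 000111  001000(✓)  001001(✓)  001011(✓)  001100(✓)  010110  011010  011101(✓)  100000(✓)  100110(✓)  101011(✓)  101110(✓)  110000(✓)  111100(✓)  111101(✓)
size-2^1 implicants → -01011  -11101  001-00  0010-1  00100-  1-0000  10-110  11110-
Unchecked terms (primes): -01011, -11101, 000111, 001-00, 0010-1, 00100-, 010110, 011010, 1-0000, 10-110, 11110-
Minterm coverage:
  m7 ⊆ 000111 [E]
  m8 ⊆ 001-00,00100-
  m9 ⊆ 0010-1,00100-
  m11 ⊆ -01011,0010-1
  m12 ⊆ 001-00 [E]
  m22 ⊆ 010110 [E]
  m26 ⊆ 011010 [E]
  m29 ⊆ -11101 [E]
  m32 ⊆ 1-0000 [E]
  m38 ⊆ 10-110 [E]
  m43 ⊆ -01011 [E]
  m46 ⊆ 10-110 [E]
  m48 ⊆ 1-0000 [E]
  m60 ⊆ 11110- [E]
  m61 ⊆ -11101,11110-
E = {-01011, -11101, 000111, 001-00, 010110, 011010, 1-0000, 10-110, 11110-}
Petrick residual → 0010-1
Cover = b'cd'ef + bcde'f + a'b'c'def + a'b'ce'f' + a'b'cd'f + a'bc'def' + a'bcd'ef' + ac'd'e'f' + ab'def' + abcde'  |cover|=10

10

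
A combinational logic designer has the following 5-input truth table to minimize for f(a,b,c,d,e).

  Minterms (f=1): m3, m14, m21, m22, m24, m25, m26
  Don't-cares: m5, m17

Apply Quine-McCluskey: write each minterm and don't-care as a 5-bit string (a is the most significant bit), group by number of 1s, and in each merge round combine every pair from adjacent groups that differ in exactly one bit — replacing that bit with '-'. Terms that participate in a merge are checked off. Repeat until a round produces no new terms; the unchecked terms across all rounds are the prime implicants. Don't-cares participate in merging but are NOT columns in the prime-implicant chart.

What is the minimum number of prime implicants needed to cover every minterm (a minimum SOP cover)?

6

[col 0] 00011, 00101*, 01110, 10001*, 10101*, 10110, 11000*, 11001*, 11010*
[col 1] -0101, 1-001, 10-01, 110-0, 1100-
Prime implicants: -0101, 00011, 01110, 1-001, 10-01, 10110, 110-0, 1100-
PI chart (minterm → PIs covering it):
  3 | 00011  (sole → essential)
  14 | 01110  (sole → essential)
  21 | -0101,10-01
  22 | 10110  (sole → essential)
  24 | 110-0,1100-
  25 | 1-001,1100-
  26 | 110-0  (sole → essential)
Essential prime implicants: 00011, 01110, 10110, 110-0
Petrick residual → -0101, 1-001
Minimum SOP uses 6 PIs: b'cd'e + a'b'c'de + a'bcde' + ac'd'e + ab'cde' + abc'e'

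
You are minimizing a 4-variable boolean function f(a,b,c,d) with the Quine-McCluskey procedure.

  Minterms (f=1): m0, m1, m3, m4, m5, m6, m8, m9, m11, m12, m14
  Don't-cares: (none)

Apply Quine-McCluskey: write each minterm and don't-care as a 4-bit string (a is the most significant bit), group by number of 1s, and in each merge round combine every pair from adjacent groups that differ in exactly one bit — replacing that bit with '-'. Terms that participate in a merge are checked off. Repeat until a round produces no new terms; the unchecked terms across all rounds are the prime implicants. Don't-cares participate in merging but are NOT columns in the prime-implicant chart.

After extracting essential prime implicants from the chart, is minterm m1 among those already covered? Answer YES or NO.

YES

[col 0] 0000*, 0001*, 0011*, 0100*, 0101*, 0110*, 1000*, 1001*, 1011*, 1100*, 1110*
[col 1] -000*, -001*, -011*, -100*, -110*, 0-00*, 0-01*, 00-1*, 000-*, 01-0*, 010-*, 1-00*, 10-1*, 100-*, 11-0*
[col 2] --00, -0-1, -00-, -1-0, 0-0-
Prime implicants: --00, -0-1, -00-, -1-0, 0-0-
PI chart (minterm → PIs covering it):
  0 | --00,-00-,0-0-
  1 | -0-1,-00-,0-0-
  3 | -0-1  (sole → essential)
  4 | --00,-1-0,0-0-
  5 | 0-0-  (sole → essential)
  6 | -1-0  (sole → essential)
  8 | --00,-00-
  9 | -0-1,-00-
  11 | -0-1  (sole → essential)
  12 | --00,-1-0
  14 | -1-0  (sole → essential)
Essential prime implicants: -0-1, -1-0, 0-0-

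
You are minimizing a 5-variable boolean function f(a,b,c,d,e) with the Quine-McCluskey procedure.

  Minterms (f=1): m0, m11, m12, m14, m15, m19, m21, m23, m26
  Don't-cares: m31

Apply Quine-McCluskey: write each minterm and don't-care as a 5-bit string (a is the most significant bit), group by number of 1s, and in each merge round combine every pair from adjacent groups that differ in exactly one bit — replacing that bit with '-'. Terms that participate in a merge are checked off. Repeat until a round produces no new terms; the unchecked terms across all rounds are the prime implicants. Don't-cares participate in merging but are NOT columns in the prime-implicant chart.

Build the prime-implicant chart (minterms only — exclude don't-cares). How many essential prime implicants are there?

[col 0] 00000, 01011*, 01100*, 01110*, 01111*, 10011*, 10101*, 10111*, 11010, 11111*
[col 1] -1111, 01-11, 011-0, 0111-, 1-111, 10-11, 101-1
Prime implicants: -1111, 00000, 01-11, 011-0, 0111-, 1-111, 10-11, 101-1, 11010
PI chart (minterm → PIs covering it):
  0 | 00000  (sole → essential)
  11 | 01-11  (sole → essential)
  12 | 011-0  (sole → essential)
  14 | 011-0,0111-
  15 | -1111,01-11,0111-
  19 | 10-11  (sole → essential)
  21 | 101-1  (sole → essential)
  23 | 1-111,10-11,101-1
  26 | 11010  (sole → essential)
Essential prime implicants: 00000, 01-11, 011-0, 10-11, 101-1, 11010

6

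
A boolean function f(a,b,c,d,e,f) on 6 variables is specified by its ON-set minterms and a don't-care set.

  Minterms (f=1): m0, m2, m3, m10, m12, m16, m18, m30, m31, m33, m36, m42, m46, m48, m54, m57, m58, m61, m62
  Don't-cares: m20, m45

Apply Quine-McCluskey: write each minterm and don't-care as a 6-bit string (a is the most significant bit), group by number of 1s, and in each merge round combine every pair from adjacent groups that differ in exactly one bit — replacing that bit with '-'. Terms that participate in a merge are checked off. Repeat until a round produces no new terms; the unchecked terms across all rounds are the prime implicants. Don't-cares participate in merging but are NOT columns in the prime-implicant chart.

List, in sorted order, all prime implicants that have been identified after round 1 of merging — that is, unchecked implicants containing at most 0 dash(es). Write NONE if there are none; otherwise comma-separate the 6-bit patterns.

[col 0] 000000*, 000010*, 000011*, 001010*, 001100, 010000*, 010010*, 010100*, 011110*, 011111*, 100001, 100100, 101010*, 101101*, 101110*, 110000*, 110110*, 111001*, 111010*, 111101*, 111110*
[col 1] -01010, -10000, -11110, 0-0000*, 0-0010*, 00-010, 0000-0*, 00001-, 010-00, 0100-0*, 01111-, 1-1010*, 1-1101, 1-1110*, 101-10*, 11-110, 111-01, 111-10*
[col 2] 0-00-0, 1-1-10
Prime implicants: -01010, -10000, -11110, 0-00-0, 00-010, 00001-, 001100, 010-00, 01111-, 1-1-10, 1-1101, 100001, 100100, 11-110, 111-01

001100, 100001, 100100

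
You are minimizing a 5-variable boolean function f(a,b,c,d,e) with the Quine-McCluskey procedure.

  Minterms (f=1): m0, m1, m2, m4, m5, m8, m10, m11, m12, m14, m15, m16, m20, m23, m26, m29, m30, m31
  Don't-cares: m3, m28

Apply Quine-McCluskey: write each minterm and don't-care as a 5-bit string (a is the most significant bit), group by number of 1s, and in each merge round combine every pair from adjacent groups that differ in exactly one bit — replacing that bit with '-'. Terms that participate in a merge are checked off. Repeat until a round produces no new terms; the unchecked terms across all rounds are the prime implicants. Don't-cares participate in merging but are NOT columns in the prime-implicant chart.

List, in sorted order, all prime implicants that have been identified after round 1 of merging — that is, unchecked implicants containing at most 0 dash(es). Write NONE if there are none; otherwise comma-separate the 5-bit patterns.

size-2^0 implicants → 00000(✓)  00001(✓)  00010(✓)  00011(✓)  00100(✓)  00101(✓)  01000(✓)  01010(✓)  01011(✓)  01100(✓)  01110(✓)  01111(✓)  10000(✓)  10100(✓)  10111(✓)  11010(✓)  11100(✓)  11101(✓)  11110(✓)  11111(✓)
size-2^1 implicants → -0000(✓)  -0100(✓)  -1010(✓)  -1100(✓)  -1110(✓)  -1111(✓)  0-000(✓)  0-010(✓)  0-011(✓)  0-100(✓)  00-00(✓)  00-01(✓)  000-0(✓)  000-1(✓)  0000-(✓)  0001-(✓)  0010-(✓)  01-00(✓)  01-10(✓)  01-11(✓)  010-0(✓)  0101-(✓)  011-0(✓)  0111-(✓)  1-100(✓)  1-111  10-00(✓)  11-10(✓)  111-0(✓)  111-1(✓)  1110-(✓)  1111-(✓)
size-2^2 implicants → --100  -0-00  -1-10  -11-0  -111-  0--00  0-0-0  0-01-  00-0-  000--  01--0  01-1-  111--
Unchecked terms (primes): --100, -0-00, -1-10, -11-0, -111-, 0--00, 0-0-0, 0-01-, 00-0-, 000--, 01--0, 01-1-, 1-111, 111--

NONE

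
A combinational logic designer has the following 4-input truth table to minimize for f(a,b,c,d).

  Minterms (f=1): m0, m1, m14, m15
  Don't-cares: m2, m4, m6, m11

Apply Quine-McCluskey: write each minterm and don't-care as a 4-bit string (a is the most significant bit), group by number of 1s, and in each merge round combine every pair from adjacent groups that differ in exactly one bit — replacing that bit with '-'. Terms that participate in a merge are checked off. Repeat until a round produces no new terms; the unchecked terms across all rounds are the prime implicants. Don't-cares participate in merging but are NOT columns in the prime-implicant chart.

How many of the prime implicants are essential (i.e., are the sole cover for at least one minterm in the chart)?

Round 0: 0000✓ 0001✓ 0010✓ 0100✓ 0110✓ 1011✓ 1110✓ 1111✓
Round 1: -110 0-00✓ 0-10✓ 00-0✓ 000- 01-0✓ 1-11 111-
Round 2: 0--0
PIs = {-110, 0--0, 000-, 1-11, 111-}
Coverage chart:
  m0: 0--0,000-
  m1: 000- ←essential
  m14: -110,111-
  m15: 1-11,111-
Essential: 000-

1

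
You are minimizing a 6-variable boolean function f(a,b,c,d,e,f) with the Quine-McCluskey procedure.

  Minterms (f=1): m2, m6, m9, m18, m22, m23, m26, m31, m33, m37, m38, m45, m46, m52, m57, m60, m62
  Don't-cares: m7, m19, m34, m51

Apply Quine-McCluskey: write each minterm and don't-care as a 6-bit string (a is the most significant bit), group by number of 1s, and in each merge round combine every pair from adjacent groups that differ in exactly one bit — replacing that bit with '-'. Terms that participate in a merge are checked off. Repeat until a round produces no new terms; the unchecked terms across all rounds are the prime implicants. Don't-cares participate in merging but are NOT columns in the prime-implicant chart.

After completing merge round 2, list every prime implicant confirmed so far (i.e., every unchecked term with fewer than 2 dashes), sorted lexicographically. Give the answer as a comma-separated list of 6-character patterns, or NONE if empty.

-10011, 001001, 01-010, 01-111, 1-1110, 10-101, 10-110, 100-01, 11-100, 111001, 1111-0

[col 0] 000010*, 000110*, 000111*, 001001, 010010*, 010011*, 010110*, 010111*, 011010*, 011111*, 100001*, 100010*, 100101*, 100110*, 101101*, 101110*, 110011*, 110100*, 111001, 111100*, 111110*
[col 1] -00010*, -00110*, -10011, 0-0010*, 0-0110*, 0-0111*, 000-10*, 00011-*, 01-010, 01-111, 010-10*, 010-11*, 01001-*, 01011-*, 1-1110, 10-101, 10-110, 100-01, 100-10*, 11-100, 1111-0
[col 2] -00-10, 0-0-10, 0-011-, 010-1-
Prime implicants: -00-10, -10011, 0-0-10, 0-011-, 001001, 01-010, 01-111, 010-1-, 1-1110, 10-101, 10-110, 100-01, 11-100, 111001, 1111-0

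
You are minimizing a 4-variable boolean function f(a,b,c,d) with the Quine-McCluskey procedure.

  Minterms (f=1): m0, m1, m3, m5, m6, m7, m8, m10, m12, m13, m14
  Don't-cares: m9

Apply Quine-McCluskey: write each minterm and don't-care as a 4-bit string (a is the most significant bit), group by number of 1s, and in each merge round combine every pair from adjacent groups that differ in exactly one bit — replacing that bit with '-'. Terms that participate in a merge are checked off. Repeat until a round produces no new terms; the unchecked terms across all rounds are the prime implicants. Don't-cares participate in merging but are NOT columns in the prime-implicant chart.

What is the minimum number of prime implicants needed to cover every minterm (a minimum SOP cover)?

Round 0: 0000✓ 0001✓ 0011✓ 0101✓ 0110✓ 0111✓ 1000✓ 1001✓ 1010✓ 1100✓ 1101✓ 1110✓
Round 1: -000✓ -001✓ -101✓ -110 0-01✓ 0-11✓ 00-1✓ 000-✓ 01-1✓ 011- 1-00✓ 1-01✓ 1-10✓ 10-0✓ 100-✓ 11-0✓ 110-✓
Round 2: --01 -00- 0--1 1--0 1-0-
PIs = {--01, -00-, -110, 0--1, 011-, 1--0, 1-0-}
Coverage chart:
  m0: -00- ←essential
  m1: --01,-00-,0--1
  m3: 0--1 ←essential
  m5: --01,0--1
  m6: -110,011-
  m7: 0--1,011-
  m8: -00-,1--0,1-0-
  m10: 1--0 ←essential
  m12: 1--0,1-0-
  m13: --01,1-0-
  m14: -110,1--0
Essential: -00-, 0--1, 1--0
Petrick residual → --01, -110
Min cover (5 terms): c'd + b'c' + bcd' + a'd + ad'

5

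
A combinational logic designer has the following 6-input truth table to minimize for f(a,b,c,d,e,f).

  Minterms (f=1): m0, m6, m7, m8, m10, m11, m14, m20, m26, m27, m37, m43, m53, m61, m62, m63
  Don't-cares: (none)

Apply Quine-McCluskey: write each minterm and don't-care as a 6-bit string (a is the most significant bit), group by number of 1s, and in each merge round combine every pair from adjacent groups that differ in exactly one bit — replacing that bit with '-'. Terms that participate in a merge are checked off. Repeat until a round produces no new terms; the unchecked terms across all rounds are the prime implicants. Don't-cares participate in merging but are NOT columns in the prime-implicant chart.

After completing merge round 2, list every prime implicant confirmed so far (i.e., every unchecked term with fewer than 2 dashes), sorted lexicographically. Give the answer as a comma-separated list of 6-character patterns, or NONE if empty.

-01011, 00-000, 00-110, 00011-, 001-10, 0010-0, 010100, 1-0101, 11-101, 1111-1, 11111-

Round 0: 000000✓ 000110✓ 000111✓ 001000✓ 001010✓ 001011✓ 001110✓ 010100 011010✓ 011011✓ 100101✓ 101011✓ 110101✓ 111101✓ 111110✓ 111111✓
Round 1: -01011 0-1010✓ 0-1011✓ 00-000 00-110 00011- 001-10 0010-0 00101-✓ 01101-✓ 1-0101 11-101 1111-1 11111-
Round 2: 0-101-
PIs = {-01011, 0-101-, 00-000, 00-110, 00011-, 001-10, 0010-0, 010100, 1-0101, 11-101, 1111-1, 11111-}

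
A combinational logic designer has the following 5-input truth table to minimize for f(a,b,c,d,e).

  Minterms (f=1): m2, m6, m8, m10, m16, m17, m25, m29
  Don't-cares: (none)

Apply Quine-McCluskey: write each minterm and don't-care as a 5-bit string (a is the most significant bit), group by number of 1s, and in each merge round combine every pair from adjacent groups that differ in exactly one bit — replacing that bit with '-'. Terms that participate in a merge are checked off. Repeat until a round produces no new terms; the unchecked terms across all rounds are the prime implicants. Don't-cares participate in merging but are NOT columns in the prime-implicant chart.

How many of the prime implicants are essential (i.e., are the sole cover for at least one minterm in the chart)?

4

[col 0] 00010*, 00110*, 01000*, 01010*, 10000*, 10001*, 11001*, 11101*
[col 1] 0-010, 00-10, 010-0, 1-001, 1000-, 11-01
Prime implicants: 0-010, 00-10, 010-0, 1-001, 1000-, 11-01
PI chart (minterm → PIs covering it):
  2 | 0-010,00-10
  6 | 00-10  (sole → essential)
  8 | 010-0  (sole → essential)
  10 | 0-010,010-0
  16 | 1000-  (sole → essential)
  17 | 1-001,1000-
  25 | 1-001,11-01
  29 | 11-01  (sole → essential)
Essential prime implicants: 00-10, 010-0, 1000-, 11-01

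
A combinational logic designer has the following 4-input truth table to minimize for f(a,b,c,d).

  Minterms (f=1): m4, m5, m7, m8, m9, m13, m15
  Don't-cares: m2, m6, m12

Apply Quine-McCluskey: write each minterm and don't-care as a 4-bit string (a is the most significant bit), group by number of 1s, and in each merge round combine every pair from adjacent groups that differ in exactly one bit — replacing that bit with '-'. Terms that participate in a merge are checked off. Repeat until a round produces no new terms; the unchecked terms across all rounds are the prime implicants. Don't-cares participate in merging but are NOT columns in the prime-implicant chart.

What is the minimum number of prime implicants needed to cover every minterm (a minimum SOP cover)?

Round 0: 0010✓ 0100✓ 0101✓ 0110✓ 0111✓ 1000✓ 1001✓ 1100✓ 1101✓ 1111✓
Round 1: -100✓ -101✓ -111✓ 0-10 01-0✓ 01-1✓ 010-✓ 011-✓ 1-00✓ 1-01✓ 100-✓ 11-1✓ 110-✓
Round 2: -1-1 -10- 01-- 1-0-
PIs = {-1-1, -10-, 0-10, 01--, 1-0-}
Coverage chart:
  m4: -10-,01--
  m5: -1-1,-10-,01--
  m7: -1-1,01--
  m8: 1-0- ←essential
  m9: 1-0- ←essential
  m13: -1-1,-10-,1-0-
  m15: -1-1 ←essential
Essential: -1-1, 1-0-
Petrick residual → -10-
Min cover (3 terms): bd + bc' + ac'

3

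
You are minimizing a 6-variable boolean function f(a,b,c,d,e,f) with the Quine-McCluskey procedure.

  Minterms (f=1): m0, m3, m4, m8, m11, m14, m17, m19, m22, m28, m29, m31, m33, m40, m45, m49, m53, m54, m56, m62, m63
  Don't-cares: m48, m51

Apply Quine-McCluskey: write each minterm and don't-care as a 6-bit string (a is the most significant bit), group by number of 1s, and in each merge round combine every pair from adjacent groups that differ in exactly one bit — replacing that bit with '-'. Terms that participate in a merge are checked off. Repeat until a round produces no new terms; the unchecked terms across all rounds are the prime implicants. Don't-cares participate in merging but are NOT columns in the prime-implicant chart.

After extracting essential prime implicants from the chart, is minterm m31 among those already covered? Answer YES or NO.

NO

Round 0: 000000✓ 000011✓ 000100✓ 001000✓ 001011✓ 001110 010001✓ 010011✓ 010110✓ 011100✓ 011101✓ 011111✓ 100001✓ 101000✓ 101101 110000✓ 110001✓ 110011✓ 110101✓ 110110✓ 111000✓ 111110✓ 111111✓
Round 1: -01000 -10001✓ -10011✓ -10110 -11111 0-0011 00-000 00-011 000-00 0100-1✓ 0111-1 01110- 1-0001 1-1000 11-000 11-110 110-01 1100-1✓ 11000- 11111-
Round 2: -100-1
PIs = {-01000, -100-1, -10110, -11111, 0-0011, 00-000, 00-011, 000-00, 001110, 0111-1, 01110-, 1-0001, 1-1000, 101101, 11-000, 11-110, 110-01, 11000-, 11111-}
Coverage chart:
  m0: 00-000,000-00
  m3: 0-0011,00-011
  m4: 000-00 ←essential
  m8: -01000,00-000
  m11: 00-011 ←essential
  m14: 001110 ←essential
  m17: -100-1 ←essential
  m19: -100-1,0-0011
  m22: -10110 ←essential
  m28: 01110- ←essential
  m29: 0111-1,01110-
  m31: -11111,0111-1
  m33: 1-0001 ←essential
  m40: -01000,1-1000
  m45: 101101 ←essential
  m49: -100-1,1-0001,110-01,11000-
  m53: 110-01 ←essential
  m54: -10110,11-110
  m56: 1-1000,11-000
  m62: 11-110,11111-
  m63: -11111,11111-
Essential: -100-1, -10110, 00-011, 000-00, 001110, 01110-, 1-0001, 101101, 110-01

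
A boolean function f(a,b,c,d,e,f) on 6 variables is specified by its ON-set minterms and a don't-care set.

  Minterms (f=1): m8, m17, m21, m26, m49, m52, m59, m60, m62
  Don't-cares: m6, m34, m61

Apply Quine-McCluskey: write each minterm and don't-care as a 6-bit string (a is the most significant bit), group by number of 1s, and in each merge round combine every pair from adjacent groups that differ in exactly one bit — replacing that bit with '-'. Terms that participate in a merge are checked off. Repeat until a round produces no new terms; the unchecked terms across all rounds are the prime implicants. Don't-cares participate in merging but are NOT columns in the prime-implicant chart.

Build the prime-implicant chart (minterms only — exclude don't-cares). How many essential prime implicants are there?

7

size-2^0 implicants → 000110  001000  010001(✓)  010101(✓)  011010  100010  110001(✓)  110100(✓)  111011  111100(✓)  111101(✓)  111110(✓)
size-2^1 implicants → -10001  010-01  11-100  1111-0  11110-
Unchecked terms (primes): -10001, 000110, 001000, 010-01, 011010, 100010, 11-100, 111011, 1111-0, 11110-
Minterm coverage:
  m8 ⊆ 001000 [E]
  m17 ⊆ -10001,010-01
  m21 ⊆ 010-01 [E]
  m26 ⊆ 011010 [E]
  m49 ⊆ -10001 [E]
  m52 ⊆ 11-100 [E]
  m59 ⊆ 111011 [E]
  m60 ⊆ 11-100,1111-0,11110-
  m62 ⊆ 1111-0 [E]
E = {-10001, 001000, 010-01, 011010, 11-100, 111011, 1111-0}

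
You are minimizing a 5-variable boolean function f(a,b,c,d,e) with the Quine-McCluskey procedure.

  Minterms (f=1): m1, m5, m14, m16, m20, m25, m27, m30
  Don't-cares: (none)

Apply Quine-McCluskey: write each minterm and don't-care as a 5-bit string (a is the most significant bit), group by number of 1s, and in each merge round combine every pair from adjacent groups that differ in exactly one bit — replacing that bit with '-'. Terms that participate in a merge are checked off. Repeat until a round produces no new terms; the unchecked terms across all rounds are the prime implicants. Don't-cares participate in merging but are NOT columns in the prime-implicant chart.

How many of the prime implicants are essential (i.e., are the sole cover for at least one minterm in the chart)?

Round 0: 00001✓ 00101✓ 01110✓ 10000✓ 10100✓ 11001✓ 11011✓ 11110✓
Round 1: -1110 00-01 10-00 110-1
PIs = {-1110, 00-01, 10-00, 110-1}
Coverage chart:
  m1: 00-01 ←essential
  m5: 00-01 ←essential
  m14: -1110 ←essential
  m16: 10-00 ←essential
  m20: 10-00 ←essential
  m25: 110-1 ←essential
  m27: 110-1 ←essential
  m30: -1110 ←essential
Essential: -1110, 00-01, 10-00, 110-1

4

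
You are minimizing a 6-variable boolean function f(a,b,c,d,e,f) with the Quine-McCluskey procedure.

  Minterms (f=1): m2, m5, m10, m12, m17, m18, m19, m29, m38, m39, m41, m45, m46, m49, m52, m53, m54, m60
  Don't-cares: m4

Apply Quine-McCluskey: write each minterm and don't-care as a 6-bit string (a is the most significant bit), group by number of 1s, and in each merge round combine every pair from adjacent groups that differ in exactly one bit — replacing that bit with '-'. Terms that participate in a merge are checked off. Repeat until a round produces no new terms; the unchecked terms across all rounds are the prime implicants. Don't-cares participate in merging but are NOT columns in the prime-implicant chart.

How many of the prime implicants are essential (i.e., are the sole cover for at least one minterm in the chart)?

8

[col 0] 000010*, 000100*, 000101*, 001010*, 001100*, 010001*, 010010*, 010011*, 011101, 100110*, 100111*, 101001*, 101101*, 101110*, 110001*, 110100*, 110101*, 110110*, 111100*
[col 1] -10001, 0-0010, 00-010, 00-100, 00010-, 0100-1, 01001-, 1-0110, 10-110, 10011-, 101-01, 11-100, 110-01, 1101-0, 11010-
Prime implicants: -10001, 0-0010, 00-010, 00-100, 00010-, 0100-1, 01001-, 011101, 1-0110, 10-110, 10011-, 101-01, 11-100, 110-01, 1101-0, 11010-
PI chart (minterm → PIs covering it):
  2 | 0-0010,00-010
  5 | 00010-  (sole → essential)
  10 | 00-010  (sole → essential)
  12 | 00-100  (sole → essential)
  17 | -10001,0100-1
  18 | 0-0010,01001-
  19 | 0100-1,01001-
  29 | 011101  (sole → essential)
  38 | 1-0110,10-110,10011-
  39 | 10011-  (sole → essential)
  41 | 101-01  (sole → essential)
  45 | 101-01  (sole → essential)
  46 | 10-110  (sole → essential)
  49 | -10001,110-01
  52 | 11-100,1101-0,11010-
  53 | 110-01,11010-
  54 | 1-0110,1101-0
  60 | 11-100  (sole → essential)
Essential prime implicants: 00-010, 00-100, 00010-, 011101, 10-110, 10011-, 101-01, 11-100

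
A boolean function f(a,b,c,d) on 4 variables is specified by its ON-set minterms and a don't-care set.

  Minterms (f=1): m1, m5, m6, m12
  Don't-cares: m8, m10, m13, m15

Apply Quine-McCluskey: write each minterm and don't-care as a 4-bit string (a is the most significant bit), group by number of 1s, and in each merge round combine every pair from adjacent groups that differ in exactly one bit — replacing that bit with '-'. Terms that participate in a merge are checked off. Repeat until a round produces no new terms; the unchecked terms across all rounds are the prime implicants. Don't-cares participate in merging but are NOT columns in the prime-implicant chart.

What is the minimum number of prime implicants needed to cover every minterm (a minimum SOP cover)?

3

size-2^0 implicants → 0001(✓)  0101(✓)  0110  1000(✓)  1010(✓)  1100(✓)  1101(✓)  1111(✓)
size-2^1 implicants → -101  0-01  1-00  10-0  11-1  110-
Unchecked terms (primes): -101, 0-01, 0110, 1-00, 10-0, 11-1, 110-
Minterm coverage:
  m1 ⊆ 0-01 [E]
  m5 ⊆ -101,0-01
  m6 ⊆ 0110 [E]
  m12 ⊆ 1-00,110-
E = {0-01, 0110}
Petrick residual → 1-00
Cover = a'c'd + a'bcd' + ac'd'  |cover|=3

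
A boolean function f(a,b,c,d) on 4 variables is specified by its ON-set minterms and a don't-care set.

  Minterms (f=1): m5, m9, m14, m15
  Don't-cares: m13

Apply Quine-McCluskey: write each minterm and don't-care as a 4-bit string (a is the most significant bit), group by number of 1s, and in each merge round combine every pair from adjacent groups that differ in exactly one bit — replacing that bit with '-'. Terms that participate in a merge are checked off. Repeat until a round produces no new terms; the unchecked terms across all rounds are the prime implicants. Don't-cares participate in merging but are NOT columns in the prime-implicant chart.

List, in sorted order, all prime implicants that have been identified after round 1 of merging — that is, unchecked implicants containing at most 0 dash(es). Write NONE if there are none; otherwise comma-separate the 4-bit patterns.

size-2^0 implicants → 0101(✓)  1001(✓)  1101(✓)  1110(✓)  1111(✓)
size-2^1 implicants → -101  1-01  11-1  111-
Unchecked terms (primes): -101, 1-01, 11-1, 111-

NONE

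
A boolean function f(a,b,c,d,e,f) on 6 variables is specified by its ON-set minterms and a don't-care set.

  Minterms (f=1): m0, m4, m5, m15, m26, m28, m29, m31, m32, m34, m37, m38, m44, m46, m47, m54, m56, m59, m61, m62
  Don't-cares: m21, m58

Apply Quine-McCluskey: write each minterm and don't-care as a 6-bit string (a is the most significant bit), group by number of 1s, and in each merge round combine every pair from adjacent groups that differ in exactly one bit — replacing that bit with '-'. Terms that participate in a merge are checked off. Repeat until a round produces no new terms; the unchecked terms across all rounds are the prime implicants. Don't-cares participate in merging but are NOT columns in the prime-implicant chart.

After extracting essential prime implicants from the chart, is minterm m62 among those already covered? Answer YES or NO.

size-2^0 implicants → 000000(✓)  000100(✓)  000101(✓)  001111(✓)  010101(✓)  011010(✓)  011100(✓)  011101(✓)  011111(✓)  100000(✓)  100010(✓)  100101(✓)  100110(✓)  101100(✓)  101110(✓)  101111(✓)  110110(✓)  111000(✓)  111010(✓)  111011(✓)  111101(✓)  111110(✓)
size-2^1 implicants → -00000  -00101  -01111  -11010  -11101  0-0101  0-1111  000-00  00010-  01-101  0111-1  01110-  1-0110(✓)  1-1110(✓)  10-110(✓)  100-10  1000-0  1011-0  10111-  11-110(✓)  111-10  1110-0  11101-
size-2^2 implicants → 1--110
Unchecked terms (primes): -00000, -00101, -01111, -11010, -11101, 0-0101, 0-1111, 000-00, 00010-, 01-101, 0111-1, 01110-, 1--110, 100-10, 1000-0, 1011-0, 10111-, 111-10, 1110-0, 11101-
Minterm coverage:
  m0 ⊆ -00000,000-00
  m4 ⊆ 000-00,00010-
  m5 ⊆ -00101,0-0101,00010-
  m15 ⊆ -01111,0-1111
  m26 ⊆ -11010 [E]
  m28 ⊆ 01110- [E]
  m29 ⊆ -11101,01-101,0111-1,01110-
  m31 ⊆ 0-1111,0111-1
  m32 ⊆ -00000,1000-0
  m34 ⊆ 100-10,1000-0
  m37 ⊆ -00101 [E]
  m38 ⊆ 1--110,100-10
  m44 ⊆ 1011-0 [E]
  m46 ⊆ 1--110,1011-0,10111-
  m47 ⊆ -01111,10111-
  m54 ⊆ 1--110 [E]
  m56 ⊆ 1110-0 [E]
  m59 ⊆ 11101- [E]
  m61 ⊆ -11101 [E]
  m62 ⊆ 1--110,111-10
E = {-00101, -11010, -11101, 01110-, 1--110, 1011-0, 1110-0, 11101-}

YES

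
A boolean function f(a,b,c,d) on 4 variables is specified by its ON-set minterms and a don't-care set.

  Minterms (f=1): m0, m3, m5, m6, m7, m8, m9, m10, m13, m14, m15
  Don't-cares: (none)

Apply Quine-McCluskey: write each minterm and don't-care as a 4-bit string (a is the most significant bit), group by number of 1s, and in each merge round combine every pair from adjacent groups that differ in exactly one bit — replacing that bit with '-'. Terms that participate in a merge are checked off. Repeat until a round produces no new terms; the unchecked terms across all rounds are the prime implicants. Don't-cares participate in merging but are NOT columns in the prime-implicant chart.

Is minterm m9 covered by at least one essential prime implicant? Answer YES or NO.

NO

Round 0: 0000✓ 0011✓ 0101✓ 0110✓ 0111✓ 1000✓ 1001✓ 1010✓ 1101✓ 1110✓ 1111✓
Round 1: -000 -101✓ -110✓ -111✓ 0-11 01-1✓ 011-✓ 1-01 1-10 10-0 100- 11-1✓ 111-✓
Round 2: -1-1 -11-
PIs = {-000, -1-1, -11-, 0-11, 1-01, 1-10, 10-0, 100-}
Coverage chart:
  m0: -000 ←essential
  m3: 0-11 ←essential
  m5: -1-1 ←essential
  m6: -11- ←essential
  m7: -1-1,-11-,0-11
  m8: -000,10-0,100-
  m9: 1-01,100-
  m10: 1-10,10-0
  m13: -1-1,1-01
  m14: -11-,1-10
  m15: -1-1,-11-
Essential: -000, -1-1, -11-, 0-11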